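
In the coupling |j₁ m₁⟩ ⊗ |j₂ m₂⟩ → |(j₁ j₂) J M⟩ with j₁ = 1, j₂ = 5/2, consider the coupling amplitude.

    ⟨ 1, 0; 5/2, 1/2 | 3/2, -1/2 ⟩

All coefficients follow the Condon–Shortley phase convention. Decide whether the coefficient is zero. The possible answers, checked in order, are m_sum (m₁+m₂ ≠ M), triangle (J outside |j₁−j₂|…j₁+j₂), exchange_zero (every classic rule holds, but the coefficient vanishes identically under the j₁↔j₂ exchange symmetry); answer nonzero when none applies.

m_sum

m-sum: m₁+m₂ = 0+1/2 = 1/2, M = -1/2  ✗ ⇒ coefficient is 0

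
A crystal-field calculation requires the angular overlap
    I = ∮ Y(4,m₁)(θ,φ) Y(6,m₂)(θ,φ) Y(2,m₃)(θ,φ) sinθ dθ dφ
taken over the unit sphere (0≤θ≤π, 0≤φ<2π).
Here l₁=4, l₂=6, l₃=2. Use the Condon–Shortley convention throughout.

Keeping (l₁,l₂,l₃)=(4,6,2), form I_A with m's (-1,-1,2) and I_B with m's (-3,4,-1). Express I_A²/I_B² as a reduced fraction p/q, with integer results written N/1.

7/48

l's match ⇒ only the (l;m) 3-j factors differ between A and B.
A: triangle coeff Δ(4,6,2) = 1/6435; Σ_t [5,5]: t=5:−1/17280 = -1/17280; (3j)²=7/1287 [(4 6 2; -1 -1 2)], sign=-1
B: triangle coeff Δ(4,6,2) = 1/6435; Σ_t [7,7]: t=7:−1/30240 = -1/30240; (3j)²=16/429 [(4 6 2; -3 4 -1)], sign=+1
I_A²/I_B² = (7/1287)/(16/429) = 7/48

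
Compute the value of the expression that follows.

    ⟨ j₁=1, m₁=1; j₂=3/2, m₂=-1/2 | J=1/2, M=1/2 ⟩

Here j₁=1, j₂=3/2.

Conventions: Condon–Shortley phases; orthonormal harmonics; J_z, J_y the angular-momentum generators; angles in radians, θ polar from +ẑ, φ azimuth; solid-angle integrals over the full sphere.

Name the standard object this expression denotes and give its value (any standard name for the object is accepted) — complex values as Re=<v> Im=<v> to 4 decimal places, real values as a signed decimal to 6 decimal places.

This is a Clebsch–Gordan (vector-coupling) coefficient.
triangle: 2!·0!·1!/4! = 2/24
(j±m)!: 2!·0!·1!·2!·1!·0! = 4
prefactor² = (2J+1)·Δ·N² = 2/3
  k=0: +1/(0!·2!·0!·1!·0!·0!) = 1/2
Σ = 1/2  ⇒  CG² = 2/3·(1/2)² = 1/6
CG = +√(1/6) = +0.408248

Clebsch–Gordan coefficient, +√(1/6) ≈ +0.408248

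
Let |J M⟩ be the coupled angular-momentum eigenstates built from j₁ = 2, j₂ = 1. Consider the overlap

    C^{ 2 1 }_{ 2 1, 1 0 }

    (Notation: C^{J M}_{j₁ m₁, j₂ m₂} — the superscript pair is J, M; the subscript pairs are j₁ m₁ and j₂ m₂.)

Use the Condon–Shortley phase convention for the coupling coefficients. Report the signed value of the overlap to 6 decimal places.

j₁+j₂−J=1  J+j₁−j₂=3  J−j₁+j₂=1  j₁+j₂+J+1=6
(j₁±m₁, j₂±m₂, J±M) = (3,1,1,1,3,1)
P² = 3/2
sum k=0..1:
  [0] +1/2 = 1/2
  [1] −1/6 = -1/6
S = 1/3
C² = P²·S² = 1/6 ; C = +0.408248

+√(1/6) ≈ +0.408248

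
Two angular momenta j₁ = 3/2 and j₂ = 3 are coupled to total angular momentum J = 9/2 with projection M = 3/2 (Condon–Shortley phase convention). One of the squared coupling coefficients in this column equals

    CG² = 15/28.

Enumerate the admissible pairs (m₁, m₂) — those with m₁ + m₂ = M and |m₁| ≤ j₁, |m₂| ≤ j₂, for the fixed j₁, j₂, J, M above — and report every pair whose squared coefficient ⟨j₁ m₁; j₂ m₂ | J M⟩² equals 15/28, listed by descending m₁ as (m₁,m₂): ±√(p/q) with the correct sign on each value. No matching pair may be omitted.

Admissible pairs with m₁+m₂ = M = 3/2: (-3/2,3), (-1/2,2), (1/2,1), (3/2,0)
  (m₁,m₂)=(3/2,0): CG² = 5/21, CG = +√(5/21)
  (m₁,m₂)=(1/2,1): CG² = 15/28, CG = +√(15/28)   ← matches the target
  (m₁,m₂)=(-1/2,2): CG² = 3/14, CG = +√(3/14)
  (m₁,m₂)=(-3/2,3): CG² = 1/84, CG = +√(1/84)
Pairs with CG² = 15/28: (1/2,1): +√(15/28)

(1/2,1): +√(15/28)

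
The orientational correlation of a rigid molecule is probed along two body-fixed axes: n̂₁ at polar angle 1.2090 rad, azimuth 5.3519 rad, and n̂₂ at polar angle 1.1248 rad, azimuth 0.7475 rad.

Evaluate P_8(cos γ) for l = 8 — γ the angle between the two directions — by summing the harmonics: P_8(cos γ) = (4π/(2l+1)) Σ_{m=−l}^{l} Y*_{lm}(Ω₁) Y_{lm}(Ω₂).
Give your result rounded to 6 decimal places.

0.236697

Summing Y*_{l m}(θ₁,φ₁)·Y_{l m}(θ₂,φ₂) over m ∈ [−8, 8]; prefactor 4π/(2·8+1) = 0.739198:
  term(m=-8) = 0.04433 - 0.05190j   from Y*(Ω₁)=0.11853 - 0.27749j, Y(Ω₂)=0.21590 + 0.06754j
  term(m=-7) = 0.13556 + 0.14380j   from Y*(Ω₁)=0.44414 - 0.10672j, Y(Ω₂)=0.21501 + 0.37543j
  term(m=-6) = -0.06420 + 0.04860j   from Y*(Ω₁)=0.17006 + 0.14193j, Y(Ω₂)=-0.08195 + 0.35417j
  term(m=-5) = -0.00520 - 0.00867j   from Y*(Ω₁)=0.01291 - 0.23047j, Y(Ω₂)=0.03626 - 0.02459j
  term(m=-4) = 0.10345 - 0.04769j   from Y*(Ω₁)=0.26722 - 0.17644j, Y(Ω₂)=0.35167 + 0.05372j
  term(m=-3) = -0.00385 - 0.01147j   from Y*(Ω₁)=-0.08436 - 0.03058j, Y(Ω₂)=0.08394 + 0.10559j
  term(m=-2) = -0.09409 + 0.02064j   from Y*(Ω₁)=-0.09504 - 0.31643j, Y(Ω₂)=0.02208 - 0.29073j
  term(m=-1) = 0.00058 + 0.00537j   from Y*(Ω₁)=-0.01632 + 0.02194j, Y(Ω₂)=0.14494 - 0.13435j
  term(m=+0) = 0.08705 + 0.00000j   from Y*(Ω₁)=-0.32821 + 0.00000j, Y(Ω₂)=-0.26522 + 0.00000j
  term(m=+1) = 0.00058 - 0.00537j   from Y*(Ω₁)=0.01632 + 0.02194j, Y(Ω₂)=-0.14494 - 0.13435j
  term(m=+2) = -0.09409 - 0.02064j   from Y*(Ω₁)=-0.09504 + 0.31643j, Y(Ω₂)=0.02208 + 0.29073j
  term(m=+3) = -0.00385 + 0.01147j   from Y*(Ω₁)=0.08436 - 0.03058j, Y(Ω₂)=-0.08394 + 0.10559j
  term(m=+4) = 0.10345 + 0.04769j   from Y*(Ω₁)=0.26722 + 0.17644j, Y(Ω₂)=0.35167 - 0.05372j
  term(m=+5) = -0.00520 + 0.00867j   from Y*(Ω₁)=-0.01291 - 0.23047j, Y(Ω₂)=-0.03626 - 0.02459j
  term(m=+6) = -0.06420 - 0.04860j   from Y*(Ω₁)=0.17006 - 0.14193j, Y(Ω₂)=-0.08195 - 0.35417j
  term(m=+7) = 0.13556 - 0.14380j   from Y*(Ω₁)=-0.44414 - 0.10672j, Y(Ω₂)=-0.21501 + 0.37543j
  term(m=+8) = 0.04433 + 0.05190j   from Y*(Ω₁)=0.11853 + 0.27749j, Y(Ω₂)=0.21590 - 0.06754j
Σ over m = 0.32021 + 0.00000j; ×(4π/17) → 0.23670 + 0.00000j. Real part: 0.236697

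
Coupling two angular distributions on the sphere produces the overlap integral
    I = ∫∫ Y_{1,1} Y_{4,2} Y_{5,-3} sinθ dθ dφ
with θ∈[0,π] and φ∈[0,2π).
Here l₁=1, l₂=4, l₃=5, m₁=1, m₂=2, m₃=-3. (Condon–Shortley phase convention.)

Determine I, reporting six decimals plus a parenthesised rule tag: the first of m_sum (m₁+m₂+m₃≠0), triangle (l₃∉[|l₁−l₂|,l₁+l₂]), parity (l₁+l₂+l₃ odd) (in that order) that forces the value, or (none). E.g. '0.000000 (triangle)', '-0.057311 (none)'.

-0.259847 (none)

Rules hold: Σm=0, L=10 even, 3≤5≤5.
N = 3·9·11 = 297
Δ = 0!·2!·8!/11! = 1/495
Racah Σ t=0..0: t=0:+1/576 = 1/576
⇒ 3j(1 4 5; 0 0 0)² = 5/99, sgn -1
Racah Σ t=0..0: t=0:+1/2880 = 1/2880
⇒ 3j(1 4 5; 1 2 -3)² = 28/495, sgn +1
4πI² = N·(3j₀)²·(3jₘ)² = 28/33
I = -1·√(0.848485/4π) = -0.25984664
No selection rule forces the value: the integral is nonzero (none).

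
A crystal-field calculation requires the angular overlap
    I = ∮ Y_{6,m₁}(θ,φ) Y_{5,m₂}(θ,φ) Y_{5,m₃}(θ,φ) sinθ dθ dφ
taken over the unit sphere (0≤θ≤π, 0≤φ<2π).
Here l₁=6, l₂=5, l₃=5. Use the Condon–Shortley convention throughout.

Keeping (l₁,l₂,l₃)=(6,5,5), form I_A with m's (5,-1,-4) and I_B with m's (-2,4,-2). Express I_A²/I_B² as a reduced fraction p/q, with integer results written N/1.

Same 6,5,5: normalisation and zero-m 3j drop out of the ratio.
A: Δ: 6! 6! 4! / 17! → 1/28588560; sum: t=0:+1/2073600 t=1:−1/518400 = -1/691200; 3j²(6 5 5; 5 -1 -4) = Δ·Π!·Σ² = 81/4420  (sign +1)
B: Δ: 6! 6! 4! / 17! → 1/28588560; sum: t=5:−1/103680 t=6:+1/207360 = -1/207360; 3j²(6 5 5; -2 4 -2) = Δ·Π!·Σ² = 21/2431  (sign +1)
I_A²/I_B² = (81/4420)/(21/2431) = 297/140

297/140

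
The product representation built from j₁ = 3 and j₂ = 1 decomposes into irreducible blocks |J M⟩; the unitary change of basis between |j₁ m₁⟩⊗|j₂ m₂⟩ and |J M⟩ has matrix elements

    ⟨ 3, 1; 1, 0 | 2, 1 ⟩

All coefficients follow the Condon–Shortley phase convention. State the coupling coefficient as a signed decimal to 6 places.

-0.617213

triangle: 2!·4!·0!/7! = 48/5040
(j±m)!: 4!·2!·1!·1!·3!·1! = 288
prefactor² = (2J+1)·Δ·N² = 96/7
  k=1: −1/(1!·1!·1!·0!·3!·0!) = -1/6
Σ = -1/6  ⇒  CG² = 96/7·(-1/6)² = 8/21
CG = −√(8/21) = -0.617213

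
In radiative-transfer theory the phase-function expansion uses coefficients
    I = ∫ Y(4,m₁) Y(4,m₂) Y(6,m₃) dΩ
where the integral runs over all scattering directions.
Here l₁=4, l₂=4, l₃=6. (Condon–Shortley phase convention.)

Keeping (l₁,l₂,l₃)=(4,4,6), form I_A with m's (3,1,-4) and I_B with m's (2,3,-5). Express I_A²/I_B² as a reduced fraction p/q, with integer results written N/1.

1/11

Shared (l₁,l₂,l₃)=(4,4,6): N and (l;000)² cancel in I_A²/I_B².
A: Δ = 2!·6!·6!/15! = 1/1261260; Racah Σ t=0..1: t=0:+1/28800 t=1:−1/34560 = 1/172800; ⇒ 3j(4 4 6; 3 1 -4)² = 1/1430, sgn +1
B: Δ = 2!·6!·6!/15! = 1/1261260; Racah Σ t=1..2: t=1:−1/86400 t=2:+1/172800 = -1/172800; ⇒ 3j(4 4 6; 2 3 -5)² = 1/130, sgn +1
I_A²/I_B² = (1/1430)/(1/130) = 1/11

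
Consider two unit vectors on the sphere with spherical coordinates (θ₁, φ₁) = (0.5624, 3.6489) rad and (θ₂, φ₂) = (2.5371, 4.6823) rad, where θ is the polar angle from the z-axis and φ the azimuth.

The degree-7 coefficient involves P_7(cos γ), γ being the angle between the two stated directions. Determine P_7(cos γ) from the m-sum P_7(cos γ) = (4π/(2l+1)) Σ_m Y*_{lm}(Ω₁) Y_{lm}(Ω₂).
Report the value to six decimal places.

-0.290240

Term-by-term m-sum for l=7 (normalisation 4π/15 = 0.837758):
  [-7]  conj(Y_{7,-7})(Ω₁) = 0.00562 + 0.00244j ; Y_{7,-7}(Ω₂) = 0.00200 - 0.00937j ; Δ = 0.00003 - 0.00005j
  [-6]  conj(Y_{7,-6})(Ω₁) = -0.03621 + 0.00355j ; Y_{7,-6}(Ω₂) = 0.05104 + 0.00932j ; Δ = -0.00188 - 0.00016j
  [-5]  conj(Y_{7,-5})(Ω₁) = 0.10802 - 0.07471j ; Y_{7,-5}(Ω₂) = -0.02544 + 0.16782j ; Δ = 0.00979 + 0.02003j
  [-4]  conj(Y_{7,-4})(Ω₁) = -0.14001 + 0.28370j ; Y_{7,-4}(Ω₂) = -0.36281 - 0.04388j ; Δ = 0.06324 - 0.09679j
  [-3]  conj(Y_{7,-3})(Ω₁) = -0.02377 - 0.48598j ; Y_{7,-3}(Ω₂) = 0.04368 - 0.48258j ; Δ = -0.23556 - 0.00976j
  [-2]  conj(Y_{7,-2})(Ω₁) = 0.18913 + 0.30425j ; Y_{7,-2}(Ω₂) = 0.25194 + 0.01518j ; Δ = 0.04303 + 0.07952j
  [-1]  conj(Y_{7,-1})(Ω₁) = 0.13881 + 0.07715j ; Y_{7,-1}(Ω₂) = 0.00804 - 0.26724j ; Δ = 0.02174 - 0.03648j
  [+0]  conj(Y_{7,0})(Ω₁) = -0.41913 + 0.00000j ; Y_{7,0}(Ω₂) = 0.35129 + 0.00000j ; Δ = -0.14724 + 0.00000j
  [+1]  conj(Y_{7,1})(Ω₁) = -0.13881 + 0.07715j ; Y_{7,1}(Ω₂) = -0.00804 - 0.26724j ; Δ = 0.02174 + 0.03648j
  [+2]  conj(Y_{7,2})(Ω₁) = 0.18913 - 0.30425j ; Y_{7,2}(Ω₂) = 0.25194 - 0.01518j ; Δ = 0.04303 - 0.07952j
  [+3]  conj(Y_{7,3})(Ω₁) = 0.02377 - 0.48598j ; Y_{7,3}(Ω₂) = -0.04368 - 0.48258j ; Δ = -0.23556 + 0.00976j
  [+4]  conj(Y_{7,4})(Ω₁) = -0.14001 - 0.28370j ; Y_{7,4}(Ω₂) = -0.36281 + 0.04388j ; Δ = 0.06324 + 0.09679j
  [+5]  conj(Y_{7,5})(Ω₁) = -0.10802 - 0.07471j ; Y_{7,5}(Ω₂) = 0.02544 + 0.16782j ; Δ = 0.00979 - 0.02003j
  [+6]  conj(Y_{7,6})(Ω₁) = -0.03621 - 0.00355j ; Y_{7,6}(Ω₂) = 0.05104 - 0.00932j ; Δ = -0.00188 + 0.00016j
  [+7]  conj(Y_{7,7})(Ω₁) = -0.00562 + 0.00244j ; Y_{7,7}(Ω₂) = -0.00200 - 0.00937j ; Δ = 0.00003 + 0.00005j
Total Σ_m = -0.34645 + 0.00000j. Multiply by 0.837758: -0.29024 + 0.00000j. P_7(cos γ) = -0.290240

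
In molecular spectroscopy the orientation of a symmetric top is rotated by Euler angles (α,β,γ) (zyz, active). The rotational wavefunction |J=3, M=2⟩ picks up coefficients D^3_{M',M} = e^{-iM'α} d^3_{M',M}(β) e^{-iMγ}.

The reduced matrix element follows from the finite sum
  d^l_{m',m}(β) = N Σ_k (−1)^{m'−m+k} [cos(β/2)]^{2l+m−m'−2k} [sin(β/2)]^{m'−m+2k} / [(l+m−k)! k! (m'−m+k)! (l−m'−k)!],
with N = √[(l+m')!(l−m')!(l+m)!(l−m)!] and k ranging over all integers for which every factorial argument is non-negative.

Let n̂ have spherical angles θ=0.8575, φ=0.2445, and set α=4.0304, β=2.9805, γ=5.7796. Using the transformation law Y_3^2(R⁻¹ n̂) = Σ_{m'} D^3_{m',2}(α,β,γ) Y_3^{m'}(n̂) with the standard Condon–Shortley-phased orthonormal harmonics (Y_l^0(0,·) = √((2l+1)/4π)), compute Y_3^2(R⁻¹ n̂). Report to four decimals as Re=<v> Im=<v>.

Need the full column D^3_{m',2} for m'=−3..3 at α=4.0304, β=2.9805, γ=5.7796.
cos(β/2)=0.080459, sin(β/2)=0.996758
d^3_{-3,2}: single k=5 term ⇒ +0.193910;  D = +0.167110+0.098362i
d^3_{-2,2}: k∈[4..5] ⇒ +0.031951 -0.980704 = -0.948754;  D = +0.888998-0.331385i
d^3_{-1,2}: k∈[3..4] ⇒ +0.003262 -0.250337 = -0.247074;  D = -0.078936+0.234126i
d^3_{0,2}: k∈[2..3] ⇒ +0.000228 -0.035000 = -0.034772;  D = -0.018577-0.029394i
d^3_{1,2}: k∈[1..2] ⇒ +0.000011 -0.003262 = -0.003252;  D = +0.003229+0.000384i
d^3_{2,2}: k∈[0..1] ⇒ +0.000000 -0.000208 = -0.000208;  D = -0.000149+0.000145i
d^3_{3,2}: single k=0 term ⇒ -0.000008;  D = -0.000001-0.000008i
Y_3^{m'}(θ=0.8575,φ=0.2445) and Σ D·Y over m':
  (+0.1671+0.0984i)·(+0.1340-0.1208i)  (+0.8890-0.3314i)·(+0.3376-0.1796i)  (-0.0789+0.2341i)·(+0.2705-0.0675i)  (-0.0186-0.0294i)·(-0.2098+0.0000i)  (+0.0032+0.0004i)·(-0.2705-0.0675i)  (-0.0001+0.0001i)·(+0.3376+0.1796i)  (-0.0000-0.0000i)·(-0.1340-0.1208i)
Y_3^2(R⁻¹ n̂) = +0.272289-0.204042i

Re=0.2723 Im=-0.2040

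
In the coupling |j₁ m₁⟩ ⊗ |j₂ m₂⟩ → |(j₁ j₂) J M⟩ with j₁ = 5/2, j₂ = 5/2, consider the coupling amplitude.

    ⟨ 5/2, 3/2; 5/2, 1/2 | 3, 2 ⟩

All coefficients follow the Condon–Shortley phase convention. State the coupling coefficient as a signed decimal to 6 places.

−√(1/12) = -0.288675

√[7·2!3!3!/9! · 4!1!3!2!5!1!] = √(48)
  +(−1)^0/∏(0,2,1,3,2,0)! = 1/24  (running 1/24)
  +(−1)^1/∏(1,1,0,2,3,1)! = -1/12  (running -1/24)
⟨..|..⟩ = √(48)·(-1/24) = -0.288675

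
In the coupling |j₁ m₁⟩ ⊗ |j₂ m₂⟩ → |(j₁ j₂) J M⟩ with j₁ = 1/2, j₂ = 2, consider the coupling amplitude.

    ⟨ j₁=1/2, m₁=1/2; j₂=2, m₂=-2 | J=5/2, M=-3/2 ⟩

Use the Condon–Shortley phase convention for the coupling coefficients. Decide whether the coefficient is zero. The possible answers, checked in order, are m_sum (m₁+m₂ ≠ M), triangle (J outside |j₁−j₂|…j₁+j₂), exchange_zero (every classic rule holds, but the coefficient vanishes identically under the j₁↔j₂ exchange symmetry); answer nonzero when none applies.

nonzero

m-sum: m₁+m₂ = 1/2+(-2) = -3/2, M = -3/2  ✓
triangle: |j₁−j₂| = 3/2 ≤ J = 5/2 ≤ j₁+j₂ = 5/2  ✓
exchange: j₁≠j₂ or m₁≠m₂ — the exchange symmetry imposes no constraint here
value check: CG = +√(1/5) = +0.447214 ≠ 0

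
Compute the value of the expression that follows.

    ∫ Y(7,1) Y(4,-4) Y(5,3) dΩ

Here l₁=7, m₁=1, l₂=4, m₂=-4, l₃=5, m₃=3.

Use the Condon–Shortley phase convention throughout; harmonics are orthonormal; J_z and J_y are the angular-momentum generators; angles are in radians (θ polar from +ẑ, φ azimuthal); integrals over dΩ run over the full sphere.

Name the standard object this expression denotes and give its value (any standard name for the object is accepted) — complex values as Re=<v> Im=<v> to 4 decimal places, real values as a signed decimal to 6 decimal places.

Gaunt coefficient, +0.073615

This is a Gaunt coefficient — the integral of a triple product of spherical harmonics over the sphere.
Rules hold: Σm=0, L=16 even, 3≤5≤11.
N = 15·9·11 = 1485
Δ = 6!·8!·2!/17! = 1/6126120
Racah Σ t=2..4: t=2:+1/69120 t=3:−1/20736 t=4:+1/69120 = -1/51840
⇒ 3j(7 4 5; 0 0 0)² = 280/21879, sgn +1
Racah Σ t=0..0: t=0:+1/2073600 = 1/2073600
⇒ 3j(7 4 5; 1 -4 3)² = 392/109395, sgn +1
4πI² = N·(3j₀)²·(3jₘ)² = 109760/1611753
I = +1·√(0.0680998/4π) = 0.07361526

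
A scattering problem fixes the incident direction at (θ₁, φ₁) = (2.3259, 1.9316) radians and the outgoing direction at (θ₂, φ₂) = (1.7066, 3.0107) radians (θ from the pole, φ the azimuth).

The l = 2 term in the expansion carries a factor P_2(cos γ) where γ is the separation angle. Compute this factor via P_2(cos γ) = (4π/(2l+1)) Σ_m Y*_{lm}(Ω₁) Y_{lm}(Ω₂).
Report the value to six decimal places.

Expand P_2 via completeness: Σ_{m} conj(Y_{2,m}) at Ω₁ times Y_{2,m} at Ω₂ —
  term(m=-2) = (-0.043045, -0.064652)   from Y*(Ω₁)=(-0.153777, -0.135310), Y(Ω₂)=(0.366275, 0.098137)
  term(m=-1) = (0.018864, -0.035223)   from Y*(Ω₁)=(0.136115, -0.360740), Y(Ω₂)=(0.102743, 0.013526)
  term(m=+0) = (-0.038463, 0.000000)   from Y*(Ω₁)=(0.129049, -0.000000), Y(Ω₂)=(-0.298049, 0.000000)
  term(m=+1) = (0.018864, 0.035223)   from Y*(Ω₁)=(-0.136115, -0.360740), Y(Ω₂)=(-0.102743, 0.013526)
  term(m=+2) = (-0.043045, 0.064652)   from Y*(Ω₁)=(-0.153777, 0.135310), Y(Ω₂)=(0.366275, -0.098137)
Σ over m = (-0.086826, 0.000000); ×(4π/5) → (-0.218217, 0.000000). Real part: -0.218217

-0.218217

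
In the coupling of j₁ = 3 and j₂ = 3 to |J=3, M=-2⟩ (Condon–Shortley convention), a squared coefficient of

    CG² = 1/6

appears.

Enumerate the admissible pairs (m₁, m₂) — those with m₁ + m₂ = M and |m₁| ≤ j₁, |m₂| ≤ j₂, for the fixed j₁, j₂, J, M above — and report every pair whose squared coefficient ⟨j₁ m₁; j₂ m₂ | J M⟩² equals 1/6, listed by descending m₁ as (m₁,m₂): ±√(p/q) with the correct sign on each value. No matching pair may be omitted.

(0,-2): −√(1/6); (-2,0): +√(1/6)

Admissible pairs with m₁+m₂ = M = -2: (-3,1), (-2,0), (-1,-1), (0,-2), (1,-3)
  (m₁,m₂)=(1,-3): CG² = 1/3, CG = +√(1/3)
  (m₁,m₂)=(0,-2): CG² = 1/6, CG = −√(1/6)   ← matches the target
  (m₁,m₂)=(-1,-1): CG² = 0/1, CG = 0
  (m₁,m₂)=(-2,0): CG² = 1/6, CG = +√(1/6)   ← matches the target
  (m₁,m₂)=(-3,1): CG² = 1/3, CG = −√(1/3)
Pairs with CG² = 1/6: (0,-2): −√(1/6); (-2,0): +√(1/6)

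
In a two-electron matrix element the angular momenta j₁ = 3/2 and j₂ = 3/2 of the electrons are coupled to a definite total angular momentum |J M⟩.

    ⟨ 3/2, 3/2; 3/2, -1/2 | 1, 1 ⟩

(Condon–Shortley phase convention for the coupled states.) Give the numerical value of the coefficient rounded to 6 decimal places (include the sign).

j₁+j₂−J=2  J+j₁−j₂=1  J−j₁+j₂=1  j₁+j₂+J+1=5
(j₁±m₁, j₂±m₂, J±M) = (3,0,1,2,2,0)
P² = 6/5
sum k=0..0:
  [0] +1/2 = 1/2
S = 1/2
C² = P²·S² = 3/10 ; C = +0.547723

+√(3/10) ≈ +0.547723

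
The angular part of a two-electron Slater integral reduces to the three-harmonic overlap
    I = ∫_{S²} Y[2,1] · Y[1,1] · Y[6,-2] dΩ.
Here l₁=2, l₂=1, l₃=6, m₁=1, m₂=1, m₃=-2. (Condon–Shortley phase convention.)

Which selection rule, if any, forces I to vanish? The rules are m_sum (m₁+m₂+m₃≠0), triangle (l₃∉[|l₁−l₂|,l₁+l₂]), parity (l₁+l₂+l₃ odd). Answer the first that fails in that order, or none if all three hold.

m₁+m₂+m₃ = 1 + 1 − 2 = 0  ✓
triangle: need |l₁−l₂| ≤ l₃ ≤ l₁+l₂ = [1,3]; l₃=6 is outside  ✗
parity: l₁+l₂+l₃ = 9 is odd

triangle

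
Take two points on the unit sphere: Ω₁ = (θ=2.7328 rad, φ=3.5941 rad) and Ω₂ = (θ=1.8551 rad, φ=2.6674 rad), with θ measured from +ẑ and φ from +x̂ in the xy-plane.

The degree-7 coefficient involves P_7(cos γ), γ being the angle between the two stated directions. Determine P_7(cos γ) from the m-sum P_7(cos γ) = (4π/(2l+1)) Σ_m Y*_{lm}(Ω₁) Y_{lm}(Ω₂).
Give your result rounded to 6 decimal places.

0.195239

Addition theorem: P_7(cos γ) = (4π/15) Σ_m Y*_{lm}(Ω₁) Y_{lm}(Ω₂), m = −7…7:
  m=-7: Y*=0.00078 + 0.00002j  Y=0.36945 + 0.06637j  product 0.00029 + 0.00006j
  m=-6: Y*=0.00617 - 0.00280j  Y=0.39251 - 0.11989j  product 0.00208 - 0.00184j
  m=-5: Y*=0.02310 - 0.02789j  Y=0.00488 - 0.00474j  product -0.00002 - 0.00025j
  m=-4: Y*=0.03165 - 0.12978j  Y=-0.11063 + 0.32728j  product 0.03897 + 0.02472j
  m=-3: Y*=-0.07179 - 0.33147j  Y=0.01889 + 0.12651j  product 0.04058 - 0.01534j
  m=-2: Y*=-0.33293 - 0.42389j  Y=-0.17045 - 0.23754j  product -0.04394 + 0.15134j
  m=-1: Y*=-0.31561 - 0.15344j  Y=-0.15087 - 0.07744j  product 0.03574 + 0.04759j
  m=+0: Y*=0.31278 + 0.00000j  Y=0.27385 + 0.00000j  product 0.08566 + 0.00000j
  m=+1: Y*=0.31561 - 0.15344j  Y=0.15087 - 0.07744j  product 0.03574 - 0.04759j
  m=+2: Y*=-0.33293 + 0.42389j  Y=-0.17045 + 0.23754j  product -0.04394 - 0.15134j
  m=+3: Y*=0.07179 - 0.33147j  Y=-0.01889 + 0.12651j  product 0.04058 + 0.01534j
  m=+4: Y*=0.03165 + 0.12978j  Y=-0.11063 - 0.32728j  product 0.03897 - 0.02472j
  m=+5: Y*=-0.02310 - 0.02789j  Y=-0.00488 - 0.00474j  product -0.00002 + 0.00025j
  m=+6: Y*=0.00617 + 0.00280j  Y=0.39251 + 0.11989j  product 0.00208 + 0.00184j
  m=+7: Y*=-0.00078 + 0.00002j  Y=-0.36945 + 0.06637j  product 0.00029 - 0.00006j
Total Σ_m = 0.23305 + 0.00000j. Multiply by 0.837758: 0.19524 + 0.00000j. P_7(cos γ) = 0.195239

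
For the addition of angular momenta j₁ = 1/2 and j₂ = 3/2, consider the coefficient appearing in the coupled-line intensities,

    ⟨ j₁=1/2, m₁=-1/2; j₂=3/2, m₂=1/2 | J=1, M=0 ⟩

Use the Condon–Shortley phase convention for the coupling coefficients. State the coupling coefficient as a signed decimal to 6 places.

√[3·1!0!2!/4! · 0!1!2!1!1!1!] = √(1/2)
  +(−1)^1/∏(1,0,0,1,0,1)! = -1  (running -1)
⟨..|..⟩ = √(1/2)·(-1) = -0.707107

−√(1/2) ≈ -0.707107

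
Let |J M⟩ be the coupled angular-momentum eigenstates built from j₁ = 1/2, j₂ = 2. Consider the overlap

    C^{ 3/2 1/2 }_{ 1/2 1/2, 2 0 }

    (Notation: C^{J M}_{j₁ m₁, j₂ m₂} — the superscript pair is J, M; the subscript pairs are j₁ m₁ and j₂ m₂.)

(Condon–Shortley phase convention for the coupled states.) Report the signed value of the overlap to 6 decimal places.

+0.632456

triangle: 1!·0!·3!/5! = 6/120
(j±m)!: 1!·0!·2!·2!·2!·1! = 8
prefactor² = (2J+1)·Δ·N² = 8/5
  k=0: +1/(0!·1!·0!·2!·0!·1!) = 1/2
Σ = 1/2  ⇒  CG² = 8/5·(1/2)² = 2/5
CG = +√(2/5) = +0.632456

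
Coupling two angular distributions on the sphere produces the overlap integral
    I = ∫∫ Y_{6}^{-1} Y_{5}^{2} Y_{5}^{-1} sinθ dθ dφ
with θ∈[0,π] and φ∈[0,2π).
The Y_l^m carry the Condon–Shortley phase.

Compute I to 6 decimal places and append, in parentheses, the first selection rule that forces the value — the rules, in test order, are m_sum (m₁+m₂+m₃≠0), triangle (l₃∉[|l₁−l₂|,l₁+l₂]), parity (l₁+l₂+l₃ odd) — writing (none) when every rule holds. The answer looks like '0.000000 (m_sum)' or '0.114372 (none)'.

0.120248 (none)

Checks pass: Σm=0; 16 even; l₃=5∈[1,11].
(2·6+1)(2·5+1)(2·5+1) = 1573
Δ: 6! 6! 4! / 17! → 1/28588560
sum: t=1:−1/345600 t=2:+1/13824 t=3:−1/5184 t=4:+1/13824 t=5:−1/345600 = -7/129600
3j²(6 5 5; 0 0 0) = Δ·Π!·Σ² = 80/7293  (sign +1)
sum: t=3:−1/41472 t=4:+1/10368 t=5:−1/23040 t=6:+1/518400 = 1/32400
3j²(6 5 5; -1 2 -1) = Δ·Π!·Σ² = 128/12155  (sign +1)
combine: 4πI² = 1573·80/7293·128/12155 = 2048/11271
take √, sign +1: I = 0.12024827
No selection rule forces the value: the integral is nonzero (none).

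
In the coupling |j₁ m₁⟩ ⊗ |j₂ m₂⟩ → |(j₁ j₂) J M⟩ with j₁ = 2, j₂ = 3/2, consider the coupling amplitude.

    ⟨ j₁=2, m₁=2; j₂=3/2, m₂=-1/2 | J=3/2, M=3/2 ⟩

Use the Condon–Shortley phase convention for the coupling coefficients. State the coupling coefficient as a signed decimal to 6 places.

√[4·2!2!1!/6! · 4!0!1!2!3!0!] = √(32/5)
  +(−1)^0/∏(0,2,0,1,2,0)! = 1/4  (running 1/4)
⟨..|..⟩ = √(32/5)·(1/4) = +0.632456

+0.632456  (= +√(2/5))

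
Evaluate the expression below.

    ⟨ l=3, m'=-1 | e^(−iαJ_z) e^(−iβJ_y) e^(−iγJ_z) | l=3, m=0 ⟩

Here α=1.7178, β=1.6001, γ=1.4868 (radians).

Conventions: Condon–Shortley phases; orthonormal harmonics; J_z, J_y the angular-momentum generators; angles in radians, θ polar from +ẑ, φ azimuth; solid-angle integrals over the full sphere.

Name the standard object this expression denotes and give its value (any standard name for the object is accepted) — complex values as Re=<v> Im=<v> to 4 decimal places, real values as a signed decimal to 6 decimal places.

This is a Wigner D-matrix element — the rotation-matrix element ⟨l m'| R(α,β,γ) |l m⟩ in the angular-momentum basis.
First d^3_{-1,0}(β=1.6001), then the phase factors e^{-i(-1)α} and e^{-i(0)γ}:
Half-angle: c=0.696671, s=0.717391. N=√(2·24·6·6)=41.569219
Admissible k: 1..3 (factorial args all ≥0)
  k=1: (−1)^0·41.5692/(12)·0.6967^5·0.7174^1 = +0.407835
  k=2: (−1)^1·41.5692/(4)·0.6967^3·0.7174^3 = -1.297366
  k=3: (−1)^2·41.5692/(12)·0.6967^1·0.7174^5 = +0.458562
d^3_{-1,0}(1.6001) = +0.407835 -1.297366 +0.458562 = -0.430969
Phases: e^{-i·(-1)·1.7178}=-0.146475+0.989214i, e^{-i·(0)·1.4868}=+1.000000+0.000000i ⇒ D=+0.063126-0.426321i

Wigner D-matrix element, Re=0.0631 Im=-0.4263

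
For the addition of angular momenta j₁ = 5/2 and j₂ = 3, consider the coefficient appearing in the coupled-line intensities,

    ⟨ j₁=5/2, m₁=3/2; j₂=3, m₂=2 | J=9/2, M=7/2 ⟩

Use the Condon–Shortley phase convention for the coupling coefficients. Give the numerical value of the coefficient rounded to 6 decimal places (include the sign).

−√(1/99) ≈ -0.100504

triangle: 1!×4!×5!/11! = 2880/39916800
(j±m)!: 4!×1!×5!×1!×8!×1! = 116121600
prefactor² = (2J+1)×Δ×N² = 921600/11
  k=0: +1/(0!×1!×1!×5!×3!×0!) = 1/720
  k=1: −1/(1!×0!×0!×4!×4!×1!) = -1/576
Σ = -1/2880  ⇒  CG² = 921600/11×(-1/2880)² = 1/99
CG = −√(1/99) = -0.100504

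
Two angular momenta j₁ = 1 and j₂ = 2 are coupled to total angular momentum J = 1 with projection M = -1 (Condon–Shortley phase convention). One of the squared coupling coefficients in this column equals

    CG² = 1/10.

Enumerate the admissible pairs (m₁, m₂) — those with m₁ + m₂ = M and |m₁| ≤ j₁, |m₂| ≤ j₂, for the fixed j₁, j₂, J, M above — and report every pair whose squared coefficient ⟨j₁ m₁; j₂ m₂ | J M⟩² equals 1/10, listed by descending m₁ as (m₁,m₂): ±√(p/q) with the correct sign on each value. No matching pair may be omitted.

Admissible pairs with m₁+m₂ = M = -1: (-1,0), (0,-1), (1,-2)
  (m₁,m₂)=(1,-2): CG² = 3/5, CG = +√(3/5)
  (m₁,m₂)=(0,-1): CG² = 3/10, CG = −√(3/10)
  (m₁,m₂)=(-1,0): CG² = 1/10, CG = +√(1/10)   ← matches the target
Pairs with CG² = 1/10: (-1,0): +√(1/10)

(-1,0): +√(1/10)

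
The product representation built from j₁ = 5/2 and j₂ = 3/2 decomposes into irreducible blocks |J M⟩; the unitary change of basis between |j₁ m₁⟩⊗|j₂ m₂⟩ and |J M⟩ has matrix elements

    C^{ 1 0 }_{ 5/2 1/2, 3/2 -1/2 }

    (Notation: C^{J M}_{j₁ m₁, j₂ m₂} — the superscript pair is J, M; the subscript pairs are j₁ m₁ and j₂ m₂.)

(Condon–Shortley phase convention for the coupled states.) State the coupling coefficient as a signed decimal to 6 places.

-0.547723  (= −√(3/10))

j₁+j₂−J=3  J+j₁−j₂=2  J−j₁+j₂=0  j₁+j₂+J+1=6
(j₁±m₁, j₂±m₂, J±M) = (3,2,1,2,1,1)
P² = 6/5
sum k=1..1:
  [1] −1/2 = -1/2
S = -1/2
C² = P²·S² = 3/10 ; C = -0.547723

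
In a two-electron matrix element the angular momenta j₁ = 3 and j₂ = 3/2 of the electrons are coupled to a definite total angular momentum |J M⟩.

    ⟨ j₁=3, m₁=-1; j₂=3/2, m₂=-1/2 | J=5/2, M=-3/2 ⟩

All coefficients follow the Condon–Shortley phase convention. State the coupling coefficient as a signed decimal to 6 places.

j₁+j₂−J=2  J+j₁−j₂=4  J−j₁+j₂=1  j₁+j₂+J+1=8
(j₁±m₁, j₂±m₂, J±M) = (2,4,1,2,1,4)
P² = 576/35
sum k=0..1:
  [0] +1/48 = 1/48
  [1] −1/6 = -1/6
S = -7/48
C² = P²·S² = 7/20 ; C = -0.591608

-0.591608  (= −√(7/20))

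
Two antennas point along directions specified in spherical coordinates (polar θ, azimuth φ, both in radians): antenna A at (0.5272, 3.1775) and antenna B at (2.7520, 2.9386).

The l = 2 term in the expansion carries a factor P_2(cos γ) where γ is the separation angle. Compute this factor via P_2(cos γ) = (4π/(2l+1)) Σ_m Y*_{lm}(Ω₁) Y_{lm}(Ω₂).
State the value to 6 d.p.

0.065118

Term-by-term m-sum for l=2 (normalisation 4π/5 = 2.513274):
  [-2]  conj(Y_{2,-2})(Ω₁) = 0.09752 + 0.00702j ; Y_{2,-2}(Ω₂) = 0.05119 + 0.02201j ; Δ = 0.00484 + 0.00251j
  [-1]  conj(Y_{2,-1})(Ω₁) = -0.33569 - 0.01206j ; Y_{2,-1}(Ω₂) = 0.26586 + 0.05472j ; Δ = -0.08859 - 0.02158j
  [+0]  conj(Y_{2,0})(Ω₁) = 0.39128 + 0.00000j ; Y_{2,0}(Ω₂) = 0.49429 + 0.00000j ; Δ = 0.19341 + 0.00000j
  [+1]  conj(Y_{2,1})(Ω₁) = 0.33569 - 0.01206j ; Y_{2,1}(Ω₂) = -0.26586 + 0.05472j ; Δ = -0.08859 + 0.02158j
  [+2]  conj(Y_{2,2})(Ω₁) = 0.09752 - 0.00702j ; Y_{2,2}(Ω₂) = 0.05119 - 0.02201j ; Δ = 0.00484 - 0.00251j
Σ over m = 0.02591 + 0.00000j; ×(4π/5) → 0.06512 + 0.00000j. Real part: 0.065118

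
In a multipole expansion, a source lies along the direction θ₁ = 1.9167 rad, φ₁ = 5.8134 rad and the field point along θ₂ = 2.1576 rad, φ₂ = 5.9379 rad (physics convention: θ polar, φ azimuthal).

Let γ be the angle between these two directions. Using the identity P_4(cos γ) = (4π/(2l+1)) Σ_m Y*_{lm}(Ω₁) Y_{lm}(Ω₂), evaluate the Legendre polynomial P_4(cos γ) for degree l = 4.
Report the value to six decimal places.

Term-by-term m-sum for l=4 (normalisation 4π/9 = 1.396263):
  m=-4: Y*=-0.105199-0.330291i  Y=+0.040113+0.208965i  product +0.064799-0.035232i
  m=-3: Y*=-0.056797+0.348751i  Y=-0.204008-0.344274i  product +0.131653-0.051594i
  m=-2: Y*=-0.034128+0.046687i  Y=+0.204942+0.169343i  product -0.014900+0.003789i
  m=-1: Y*=+0.295383-0.149965i  Y=+0.175267+0.063042i  product +0.061225-0.007662i
  m=+0: Y*=+0.001471-0.000000i  Y=-0.307599+0.000000i  product -0.000453+0.000000i
  m=+1: Y*=-0.295383-0.149965i  Y=-0.175267+0.063042i  product +0.061225+0.007662i
  m=+2: Y*=-0.034128-0.046687i  Y=+0.204942-0.169343i  product -0.014900-0.003789i
  m=+3: Y*=+0.056797+0.348751i  Y=+0.204008-0.344274i  product +0.131653+0.051594i
  m=+4: Y*=-0.105199+0.330291i  Y=+0.040113-0.208965i  product +0.064799+0.035232i
Total Σ_m = +0.485101+0.000000i. Multiply by 1.396263: +0.677329+0.000000i. P_4(cos γ) = 0.677329

0.677329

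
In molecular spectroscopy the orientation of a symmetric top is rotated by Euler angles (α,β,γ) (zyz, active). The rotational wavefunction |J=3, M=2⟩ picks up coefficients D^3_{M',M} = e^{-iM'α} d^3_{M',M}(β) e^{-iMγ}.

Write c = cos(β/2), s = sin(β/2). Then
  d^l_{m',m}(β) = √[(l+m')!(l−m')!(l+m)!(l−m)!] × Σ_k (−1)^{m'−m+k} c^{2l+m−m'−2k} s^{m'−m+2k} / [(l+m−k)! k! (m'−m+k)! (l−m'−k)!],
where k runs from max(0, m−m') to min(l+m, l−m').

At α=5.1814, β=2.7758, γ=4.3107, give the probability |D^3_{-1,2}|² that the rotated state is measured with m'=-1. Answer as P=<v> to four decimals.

D^3_{-1,2}(5.1814,2.7758,4.3107) = e^{-i·-1·5.1814}·d^3_{-1,2}(2.7758)·e^{-i·2·4.3107}. Compute d first:
Half-angle: c=0.181878, s=0.983321. N=√(2·24·120·1)=75.894664
Admissible k: 3..4 (factorial args all ≥0)
  k=3: (−1)^0·75.8947/(12)·0.1819^3·0.9833^3 = +0.036179
  k=4: (−1)^1·75.8947/(24)·0.1819^1·0.9833^5 = -0.528759
d^3_{-1,2}(2.7758) = +0.036179 -0.528759 = -0.492580
|D^3_{-1,2}|² = |d^3_{-1,2}(β)|² = (-0.492580)² = 0.242635 (the z-rotation phases have unit modulus)

P=0.2426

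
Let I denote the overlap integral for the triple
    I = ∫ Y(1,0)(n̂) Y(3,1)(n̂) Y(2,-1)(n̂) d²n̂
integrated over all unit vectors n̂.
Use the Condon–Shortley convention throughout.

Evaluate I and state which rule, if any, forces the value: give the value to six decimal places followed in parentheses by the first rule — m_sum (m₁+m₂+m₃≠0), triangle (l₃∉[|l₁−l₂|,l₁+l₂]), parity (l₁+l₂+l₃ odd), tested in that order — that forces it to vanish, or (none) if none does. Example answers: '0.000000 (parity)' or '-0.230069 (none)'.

-0.233597 (none)

m-sum 0 ✓  L=6 even ✓  2≤2≤4 ✓
Π(2lᵢ+1) = 3×7×5 = 105
triangle coeff Δ(1,3,2) = 1/105
Σ_t [1,1]: t=1:−1/4 = -1/4
(3j)²=3/35 [(1 3 2; 0 0 0)], sign=-1
Σ_t [1,1]: t=1:−1/6 = -1/6
(3j)²=8/105 [(1 3 2; 0 1 -1)], sign=+1
⇒ 4πI² = 24/35
I = (-1)√(24/35/(4π)) = -0.23359668
No selection rule forces the value: the integral is nonzero (none).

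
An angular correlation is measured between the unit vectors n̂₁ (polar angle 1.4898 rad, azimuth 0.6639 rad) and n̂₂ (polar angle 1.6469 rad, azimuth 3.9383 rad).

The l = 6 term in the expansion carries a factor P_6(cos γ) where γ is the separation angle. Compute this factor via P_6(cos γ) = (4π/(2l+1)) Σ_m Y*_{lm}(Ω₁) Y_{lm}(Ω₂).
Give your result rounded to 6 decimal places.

0.823888

Summing Y*_{l m}(θ₁,φ₁)·Y_{l m}(θ₂,φ₂) over m ∈ [−6, 6]; prefactor 4π/(2·6+1) = 0.966644:
  term(m=-6) = +0.157178-0.160818i   from Y*(Ω₁)=-0.315512-0.353278i, Y(Ω₂)=+0.032190+0.473662i
  term(m=-5) = +0.013153-0.010294i   from Y*(Ω₁)=-0.131088-0.023571i, Y(Ω₂)=-0.083520+0.093542i
  term(m=-4) = +0.093042-0.054668i   from Y*(Ω₁)=+0.288934-0.152630i, Y(Ω₂)=+0.329906-0.014934i
  term(m=-3) = +0.020303-0.008546i   from Y*(Ω₁)=+0.062432-0.139464i, Y(Ω₂)=+0.105341+0.098425i
  term(m=-2) = +0.080134-0.021800i   from Y*(Ω₁)=+0.068790+0.277496i, Y(Ω₂)=-0.006570-0.290402i
  term(m=-1) = +0.023858-0.003187i   from Y*(Ω₁)=+0.125729+0.098367i, Y(Ω₂)=+0.105404-0.107815i
  term(m=+0) = +0.076982+0.000000i   from Y*(Ω₁)=-0.275006-0.000000i, Y(Ω₂)=-0.279928+0.000000i
  term(m=+1) = +0.023858+0.003187i   from Y*(Ω₁)=-0.125729+0.098367i, Y(Ω₂)=-0.105404-0.107815i
  term(m=+2) = +0.080134+0.021800i   from Y*(Ω₁)=+0.068790-0.277496i, Y(Ω₂)=-0.006570+0.290402i
  term(m=+3) = +0.020303+0.008546i   from Y*(Ω₁)=-0.062432-0.139464i, Y(Ω₂)=-0.105341+0.098425i
  term(m=+4) = +0.093042+0.054668i   from Y*(Ω₁)=+0.288934+0.152630i, Y(Ω₂)=+0.329906+0.014934i
  term(m=+5) = +0.013153+0.010294i   from Y*(Ω₁)=+0.131088-0.023571i, Y(Ω₂)=+0.083520+0.093542i
  term(m=+6) = +0.157178+0.160818i   from Y*(Ω₁)=-0.315512+0.353278i, Y(Ω₂)=+0.032190-0.473662i
Total Σ_m = +0.852318-0.000000i. Multiply by 0.966644: +0.823888-0.000000i. P_6(cos γ) = 0.823888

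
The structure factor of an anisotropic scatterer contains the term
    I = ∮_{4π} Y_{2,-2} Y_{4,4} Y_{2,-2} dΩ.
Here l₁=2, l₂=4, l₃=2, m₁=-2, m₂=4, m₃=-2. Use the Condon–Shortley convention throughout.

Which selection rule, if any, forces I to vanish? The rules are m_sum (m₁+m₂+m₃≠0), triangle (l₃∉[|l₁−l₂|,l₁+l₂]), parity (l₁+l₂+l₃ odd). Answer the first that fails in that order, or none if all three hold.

Σmᵢ = 0  ✓
l₃∈[|l₁−l₂|,l₁+l₂]=[2,6], have l₃=2  ✓
Σlᵢ = 8 ⇒ even  ✓

none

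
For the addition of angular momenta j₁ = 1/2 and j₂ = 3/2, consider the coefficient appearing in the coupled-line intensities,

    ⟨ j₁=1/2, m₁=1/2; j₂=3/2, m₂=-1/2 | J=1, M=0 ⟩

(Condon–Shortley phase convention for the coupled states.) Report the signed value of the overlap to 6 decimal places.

+√(1/2) ≈ +0.707107

√[3·1!0!2!/4! · 1!0!1!2!1!1!] = √(1/2)
  +(−1)^0/∏(0,1,0,1,0,1)! = 1  (running 1)
⟨..|..⟩ = √(1/2)·(1) = +0.707107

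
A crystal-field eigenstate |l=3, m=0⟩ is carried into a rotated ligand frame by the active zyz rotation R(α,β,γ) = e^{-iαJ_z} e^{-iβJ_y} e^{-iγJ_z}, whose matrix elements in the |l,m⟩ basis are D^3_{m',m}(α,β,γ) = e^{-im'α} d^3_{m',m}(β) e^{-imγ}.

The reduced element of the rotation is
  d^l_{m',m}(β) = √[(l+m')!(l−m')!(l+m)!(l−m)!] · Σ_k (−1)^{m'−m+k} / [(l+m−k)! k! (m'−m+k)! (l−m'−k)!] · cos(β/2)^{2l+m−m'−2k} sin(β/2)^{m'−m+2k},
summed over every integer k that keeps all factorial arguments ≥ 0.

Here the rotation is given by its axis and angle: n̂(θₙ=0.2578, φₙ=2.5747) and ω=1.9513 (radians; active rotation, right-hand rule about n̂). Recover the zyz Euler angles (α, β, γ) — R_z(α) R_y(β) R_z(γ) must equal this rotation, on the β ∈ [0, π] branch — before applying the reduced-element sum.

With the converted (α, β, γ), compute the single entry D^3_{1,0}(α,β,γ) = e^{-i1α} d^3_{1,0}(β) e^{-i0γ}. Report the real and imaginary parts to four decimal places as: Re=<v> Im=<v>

Axis–angle → zyz. n̂ = (sinθₙcosφₙ, sinθₙsinφₙ, cosθₙ) = (-0.215072, +0.136914, +0.966953), ω = 1.9513.
R = I cosω + sinω [n̂]ₓ + (1−cosω) n̂n̂ᵀ gives
  R = [-0.307953, -0.938177, -0.158079; +0.857412, -0.345681, +0.381247; -0.412322, -0.018133, +0.910858]
β = atan2(√(R₁₃²+R₂₃²), R₃₃) = 0.425439; α = atan2(R₂₃, R₁₃) mod 2π = 1.963858; γ = atan2(R₃₂, −R₃₁) mod 2π = 6.239236
Split into d^3_{1,0}(β=0.4254) × two z-phases.
With c≡cos(β/2)=0.977460 and s≡sin(β/2)=0.211119, N=[24·2·6·6]^{1/2}=41.569219
The bounds max(0,m−m')=0 and min(l+m,l−m')=2 give 3 terms
  k=0: (−1)^1·41.5692/(12)·0.9775^5·0.2111^1 = -0.652549
  k=1: (−1)^2·41.5692/(4)·0.9775^3·0.2111^3 = +0.091325
  k=2: (−1)^3·41.5692/(12)·0.9775^1·0.2111^5 = -0.001420
d^3_{1,0}(0.4254) = -0.652549 +0.091325 -0.001420 = -0.562644
Attach z-rotation phases: D = e^{-i(1)(1.9639)}·(-0.562644)·e^{-i(0)(6.2392)} = +0.215503+0.519738i

Re=0.2155 Im=0.5197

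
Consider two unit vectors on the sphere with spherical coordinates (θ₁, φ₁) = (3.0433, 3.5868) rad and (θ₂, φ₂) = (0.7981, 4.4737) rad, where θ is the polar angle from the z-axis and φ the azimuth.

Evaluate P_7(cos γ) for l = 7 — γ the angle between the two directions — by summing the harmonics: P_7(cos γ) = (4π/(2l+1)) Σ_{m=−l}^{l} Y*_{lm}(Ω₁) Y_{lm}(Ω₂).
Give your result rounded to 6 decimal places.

-0.273179

Addition theorem: P_7(cos γ) = (4π/15) Σ_m Y*_{lm}(Ω₁) Y_{lm}(Ω₂), m = −7…7:
  m=-7: Y*=(0.000000, -0.000000)  Y=(0.048012, 0.004819)  product (0.000000, 0.000000)
  m=-6: Y*=(0.000001, -0.000001)  Y=(-0.024329, -0.174329)  product (-0.000000, -0.000000)
  m=-5: Y*=(0.000024, -0.000031)  Y=(-0.342518, 0.135755)  product (-0.000004, 0.000014)
  m=-4: Y*=(0.000139, -0.000654)  Y=(0.259479, 0.366523)  product (0.000276, -0.000119)
  m=-3: Y*=(-0.001898, -0.007920)  Y=(0.127839, -0.146919)  product (-0.001406, -0.000734)
  m=-2: Y*=(-0.043693, -0.053989)  Y=(0.231078, 0.119532)  product (-0.003643, -0.017698)
  m=-1: Y*=(-0.338940, -0.161728)  Y=(0.076949, -0.316235)  product (-0.077225, 0.094740)
  m=+0: Y*=(-0.949636, -0.000000)  Y=(0.170674, 0.000000)  product (-0.162078, -0.000000)
  m=+1: Y*=(0.338940, -0.161728)  Y=(-0.076949, -0.316235)  product (-0.077225, -0.094740)
  m=+2: Y*=(-0.043693, 0.053989)  Y=(0.231078, -0.119532)  product (-0.003643, 0.017698)
  m=+3: Y*=(0.001898, -0.007920)  Y=(-0.127839, -0.146919)  product (-0.001406, 0.000734)
  m=+4: Y*=(0.000139, 0.000654)  Y=(0.259479, -0.366523)  product (0.000276, 0.000119)
  m=+5: Y*=(-0.000024, -0.000031)  Y=(0.342518, 0.135755)  product (-0.000004, -0.000014)
  m=+6: Y*=(0.000001, 0.000001)  Y=(-0.024329, 0.174329)  product (-0.000000, 0.000000)
  m=+7: Y*=(-0.000000, -0.000000)  Y=(-0.048012, 0.004819)  product (0.000000, -0.000000)
Accumulated sum (-0.326083, -0.000000); after 4π/(2l+1) scaling, (-0.273179, -0.000000) ⇒ P_7 = -0.273179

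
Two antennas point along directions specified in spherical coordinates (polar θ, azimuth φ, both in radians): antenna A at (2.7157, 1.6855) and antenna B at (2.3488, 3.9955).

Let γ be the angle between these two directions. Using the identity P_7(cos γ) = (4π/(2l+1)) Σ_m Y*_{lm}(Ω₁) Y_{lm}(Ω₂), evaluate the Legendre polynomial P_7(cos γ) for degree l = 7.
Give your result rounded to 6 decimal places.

0.088125

Addition theorem: P_7(cos γ) = (4π/15) Σ_m Y*_{lm}(Ω₁) Y_{lm}(Ω₂), m = −7…7:
  m=-7: (0.000739, -0.000713) × (-0.044369, -0.014009) = (-0.000043, 0.000021)  (running Σ = (-0.000043, 0.000021))
  m=-6: (0.006543, 0.005381) × (-0.068542, -0.157247) = (0.000398, -0.001398)  (running Σ = (0.000355, -0.001376))
  m=-5: (-0.023437, 0.036283) × (0.155819, -0.328545) = (0.008269, 0.013354)  (running Σ = (0.008624, 0.011977))
  m=-4: (-0.135822, -0.067092) × (0.434521, -0.122148) = (-0.067213, -0.012563)  (running Σ = (-0.058589, -0.000586))
  m=-3: (0.122684, -0.342341) × (0.173550, 0.113673) = (0.060207, -0.045468)  (running Σ = (0.001618, -0.046053))
  m=-2: (0.523987, 0.122361) × (-0.034142, -0.247619) = (0.012409, -0.133927)  (running Σ = (0.014026, -0.179980))
  m=-1: (-0.033843, 0.293755) × (0.219253, -0.251558) = (0.066476, 0.072920)  (running Σ = (0.080503, -0.107060))
  m=0: (0.354185, -0.000000) × (-0.157583, 0.000000) = (-0.055813, 0.000000)  (running Σ = (0.024689, -0.107060))
  m=1: (0.033843, 0.293755) × (-0.219253, -0.251558) = (0.066476, -0.072920)  (running Σ = (0.091165, -0.179980))
  m=2: (0.523987, -0.122361) × (-0.034142, 0.247619) = (0.012409, 0.133927)  (running Σ = (0.103574, -0.046053))
  m=3: (-0.122684, -0.342341) × (-0.173550, 0.113673) = (0.060207, 0.045468)  (running Σ = (0.163781, -0.000586))
  m=4: (-0.135822, 0.067092) × (0.434521, 0.122148) = (-0.067213, 0.012563)  (running Σ = (0.096568, 0.011977))
  m=5: (0.023437, 0.036283) × (-0.155819, -0.328545) = (0.008269, -0.013354)  (running Σ = (0.104837, -0.001376))
  m=6: (0.006543, -0.005381) × (-0.068542, 0.157247) = (0.000398, 0.001398)  (running Σ = (0.105235, 0.000021))
  m=7: (-0.000739, -0.000713) × (0.044369, -0.014009) = (-0.000043, -0.000021)  (running Σ = (0.105192, -0.000000))
Σ over m = (0.105192, -0.000000); ×(4π/15) → (0.088125, -0.000000). Real part: 0.088125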